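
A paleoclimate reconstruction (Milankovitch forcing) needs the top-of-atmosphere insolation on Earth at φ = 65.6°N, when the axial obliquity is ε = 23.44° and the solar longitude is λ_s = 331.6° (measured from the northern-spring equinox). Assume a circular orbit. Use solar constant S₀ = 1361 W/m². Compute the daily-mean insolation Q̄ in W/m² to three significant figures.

Solar declination: sin δ = sin ε · sin λ_s = sin 23.44° × sin 331.6° = -0.18920, so δ = -10.906°.
cos H₀ = −tan(+65.6°) tan(-10.906°) = 0.4248, H₀ = 1.1321 rad.
Bracket: H₀ sin φ sin δ + cos φ cos δ sin H₀ = 1.1321×0.91068×-0.18920 + 0.41310×0.98194×0.90531 = -0.195062 + 0.367229 = 0.172167.
Q̄ = (S₀/π) × [bracket] = (1361/π) × 0.172167 = 74.59 W/m².

Q̄ ≈ 74.6 W/m²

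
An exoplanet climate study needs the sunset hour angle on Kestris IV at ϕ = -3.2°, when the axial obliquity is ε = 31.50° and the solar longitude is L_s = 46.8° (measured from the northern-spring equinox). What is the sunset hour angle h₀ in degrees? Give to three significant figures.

Solar declination: sin δ = sin ε · sin L_s = sin 31.50° × sin 46.8° = 0.38089, so δ = +22.389°.
cos h₀ = −tan ϕ · tan δ = −tan(-3.2°) × tan(+22.389°) = 0.0230, so h₀ = 1.5478 rad = 88.68°.

h₀ = 88.7°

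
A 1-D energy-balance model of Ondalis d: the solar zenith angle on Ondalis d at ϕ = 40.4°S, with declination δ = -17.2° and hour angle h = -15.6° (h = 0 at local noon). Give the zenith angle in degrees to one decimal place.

cos θ_z = sin ϕ sin δ + cos ϕ cos δ cos h = 0.191654 + 0.700683 = 0.892337.
θ_z = arccos(0.892337) = 26.8°.

θ_z = 26.8°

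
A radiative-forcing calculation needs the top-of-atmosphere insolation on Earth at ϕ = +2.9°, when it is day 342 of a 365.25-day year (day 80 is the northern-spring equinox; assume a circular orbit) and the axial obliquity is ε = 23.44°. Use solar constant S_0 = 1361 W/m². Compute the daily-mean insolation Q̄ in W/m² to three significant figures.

Solar longitude: L_s = 360° × (342 − 80)/365.25 = 258.234°.
sin δ = sin 23.44° × sin 258.234° = -0.38943, so δ = -22.919°.
cos h₀ = −tan(+2.9°) tan(-22.919°) = 0.0214, h₀ = 1.5494 rad.
Bracket: h₀ sin ϕ sin δ + cos ϕ cos δ sin h₀ = 1.5494×0.05059×-0.38943 + 0.99872×0.92106×0.99977 = -0.030525 + 0.919669 = 0.889144.
Q̄ = (S_0/π) × [bracket] = (1361/π) × 0.889144 = 385.2 W/m².

Q̄ ≈ 385 W/m²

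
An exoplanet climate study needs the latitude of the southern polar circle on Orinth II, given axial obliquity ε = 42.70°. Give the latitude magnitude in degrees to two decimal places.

47.30°

The polar circle is the lowest latitude that experiences at least one full rotation of continuous darkness at the northern-summer solstice; it lies at |φ| = 90° − ε = 90° − 42.70° = 47.30°.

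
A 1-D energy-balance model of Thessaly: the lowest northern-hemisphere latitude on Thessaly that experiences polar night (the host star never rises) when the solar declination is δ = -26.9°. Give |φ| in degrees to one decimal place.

Polar night requires cos H₀ = −tan φ tan δ ≥ 1, i.e. tan φ tan δ ≤ −1.
The boundary is |tan φ| · |tan δ| = 1, so |φ| = 90° − |δ| = 90° − 26.9° = 63.1° in the northern hemisphere.

|φ| = 63.1°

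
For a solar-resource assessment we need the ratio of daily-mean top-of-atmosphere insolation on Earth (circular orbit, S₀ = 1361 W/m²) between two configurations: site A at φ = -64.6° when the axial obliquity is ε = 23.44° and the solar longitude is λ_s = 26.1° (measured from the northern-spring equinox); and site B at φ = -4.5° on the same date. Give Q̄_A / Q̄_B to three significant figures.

— Configuration A (φ=-64.6°):
Solar declination: sin δ = sin ε · sin λ_s = sin 23.44° × sin 26.1° = 0.17500, so δ = +10.079°.
cos H₀ = −tan(-64.6°) tan(+10.079°) = 0.3743, H₀ = 1.1871 rad.
Bracket: H₀ sin φ sin δ + cos φ cos δ sin H₀ = 1.1871×-0.90334×0.17500 + 0.42894×0.98457×0.92729 = -0.187662 + 0.391614 = 0.203952.
Q̄ = (S₀/π) × [bracket] = (1361/π) × 0.203952 = 88.356 W/m².
— Configuration B (φ=-4.5°):
cos H₀ = −tan(-4.5°) tan(+10.079°) = 0.0140, H₀ = 1.5568 rad.
Bracket: H₀ sin φ sin δ + cos φ cos δ sin H₀ = 1.5568×-0.07846×0.17500 + 0.99692×0.98457×0.99990 = -0.021376 + 0.981439 = 0.960063.
Q̄ = (S₀/π) × [bracket] = (1361/π) × 0.960063 = 415.92 W/m².
Ratio Q̄_A / Q̄_B = 88.356 / 415.92 = 0.2124.

Q̄_A / Q̄_B ≈ 0.212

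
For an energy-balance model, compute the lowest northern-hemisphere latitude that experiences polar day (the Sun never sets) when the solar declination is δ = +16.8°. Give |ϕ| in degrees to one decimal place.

Polar day requires cos h₀ = −tan ϕ tan δ ≤ −1, i.e. tan ϕ tan δ ≥ 1.
The boundary is |tan ϕ| · |tan δ| = 1, so |ϕ| = 90° − |δ| = 90° − 16.8° = 73.2° in the northern hemisphere.

|ϕ| = 73.2°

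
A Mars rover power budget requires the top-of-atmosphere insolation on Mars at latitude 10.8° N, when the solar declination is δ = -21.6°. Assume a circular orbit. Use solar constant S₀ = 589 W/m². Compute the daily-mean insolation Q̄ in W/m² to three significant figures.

cos H₀ = −tan(+10.8°) tan(-21.600°) = 0.0755, H₀ = 1.4952 rad.
Bracket: H₀ sin φ sin δ + cos φ cos δ sin H₀ = 1.4952×0.18738×-0.36812 + 0.98229×0.92978×0.99714 = -0.103136 + 0.910702 = 0.807566.
Q̄ = (S₀/π) × [bracket] = (589/π) × 0.807566 = 151.4 W/m².

Q̄ ≈ 151 W/m²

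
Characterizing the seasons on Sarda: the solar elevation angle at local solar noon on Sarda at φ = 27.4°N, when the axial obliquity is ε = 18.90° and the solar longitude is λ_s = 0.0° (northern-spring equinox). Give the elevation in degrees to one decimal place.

62.6°

Solar declination: sin δ = sin ε · sin λ_s = sin 18.90° × sin 0.0° = 0.00000, so δ = +0.000°.
At local noon the hour angle is zero, so the zenith angle equals |φ − δ| = |+27.4° − (+0.000°)| = 27.400°.
Elevation = 90° − 27.400° = 62.6°.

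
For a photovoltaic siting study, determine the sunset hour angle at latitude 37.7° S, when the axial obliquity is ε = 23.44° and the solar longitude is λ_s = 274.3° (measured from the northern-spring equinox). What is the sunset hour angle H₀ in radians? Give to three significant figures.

Solar declination: sin δ = sin ε · sin λ_s = sin 23.44° × sin 274.3° = -0.39667, so δ = -23.370°.
cos H₀ = −tan φ · tan δ = −tan(-37.7°) × tan(-23.370°) = -0.3340, so H₀ = 1.9113 rad = 109.51°.

H₀ = 1.91 rad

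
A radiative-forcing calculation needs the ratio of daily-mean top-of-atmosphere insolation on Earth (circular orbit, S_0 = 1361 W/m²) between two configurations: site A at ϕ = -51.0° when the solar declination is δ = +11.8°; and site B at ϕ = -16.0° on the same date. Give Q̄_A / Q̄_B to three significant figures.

— Configuration A (ϕ=-51.0°):
cos h₀ = −tan(-51.0°) tan(+11.800°) = 0.2580, h₀ = 1.3099 rad.
Bracket: h₀ sin ϕ sin δ + cos ϕ cos δ sin h₀ = 1.3099×-0.77715×0.20450 + 0.62932×0.97887×0.96615 = -0.208179 + 0.595170 = 0.386991.
Q̄ = (S_0/π) × [bracket] = (1361/π) × 0.386991 = 167.65 W/m².
— Configuration B (ϕ=-16.0°):
cos h₀ = −tan(-16.0°) tan(+11.800°) = 0.0599, h₀ = 1.5109 rad.
Bracket: h₀ sin ϕ sin δ + cos ϕ cos δ sin h₀ = 1.5109×-0.27564×0.20450 + 0.96126×0.97887×0.99820 = -0.085167 + 0.939255 = 0.854088.
Q̄ = (S_0/π) × [bracket] = (1361/π) × 0.854088 = 370.01 W/m².
Ratio Q̄_A / Q̄_B = 167.65 / 370.01 = 0.4531.

Q̄_A / Q̄_B ≈ 0.453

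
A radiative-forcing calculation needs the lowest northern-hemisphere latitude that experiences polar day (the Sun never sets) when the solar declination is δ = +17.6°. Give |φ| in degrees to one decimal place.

Polar day requires cos H₀ = −tan φ tan δ ≤ −1, i.e. tan φ tan δ ≥ 1.
The boundary is |tan φ| · |tan δ| = 1, so |φ| = 90° − |δ| = 90° − 17.6° = 72.4° in the northern hemisphere.

|φ| = 72.4°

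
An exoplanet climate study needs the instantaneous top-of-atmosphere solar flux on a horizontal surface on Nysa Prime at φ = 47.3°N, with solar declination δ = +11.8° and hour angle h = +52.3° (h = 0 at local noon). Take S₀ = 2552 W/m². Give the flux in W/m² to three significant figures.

1.42e+03 W/m²

cos θ_z = sin φ sin δ + cos φ cos δ cos h = 0.150287 + 0.405949 = 0.556236.
Flux = S₀ · cos θ_z = 2552 × 0.556236 = 1420 W/m².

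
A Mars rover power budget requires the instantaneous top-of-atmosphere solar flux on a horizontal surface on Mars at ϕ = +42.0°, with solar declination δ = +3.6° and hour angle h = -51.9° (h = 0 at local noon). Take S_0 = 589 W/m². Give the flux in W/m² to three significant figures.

cos θ_z = sin ϕ sin δ + cos ϕ cos δ cos h = 0.042015 + 0.457642 = 0.499657.
Flux = S_0 · cos θ_z = 589 × 0.499657 = 294.3 W/m².

294 W/m²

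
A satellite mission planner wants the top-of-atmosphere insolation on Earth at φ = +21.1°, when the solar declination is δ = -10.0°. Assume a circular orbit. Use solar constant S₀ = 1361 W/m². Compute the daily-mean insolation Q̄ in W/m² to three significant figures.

Q̄ ≈ 356 W/m²

cos H₀ = −tan(+21.1°) tan(-10.000°) = 0.0680, H₀ = 1.5027 rad.
Bracket: H₀ sin φ sin δ + cos φ cos δ sin H₀ = 1.5027×0.36000×-0.17365 + 0.93295×0.98481×0.99768 = -0.093940 + 0.916647 = 0.822707.
Q̄ = (S₀/π) × [bracket] = (1361/π) × 0.822707 = 356.4 W/m².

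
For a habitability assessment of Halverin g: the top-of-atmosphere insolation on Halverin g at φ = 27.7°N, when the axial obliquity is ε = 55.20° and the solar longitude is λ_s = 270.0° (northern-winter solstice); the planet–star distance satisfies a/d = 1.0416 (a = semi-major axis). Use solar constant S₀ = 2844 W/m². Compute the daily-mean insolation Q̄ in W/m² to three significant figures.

Q̄ ≈ 57.3 W/m²

Solar declination: sin δ = sin ε · sin λ_s = sin 55.20° × sin 270.0° = -0.82115, so δ = -55.200°.
cos H₀ = −tan(+27.7°) tan(-55.200°) = 0.7554, H₀ = 0.7145 rad.
Bracket: H₀ sin φ sin δ + cos φ cos δ sin H₀ = 0.7145×0.46484×-0.82115 + 0.88539×0.57071×0.65527 = -0.272727 + 0.331109 = 0.058382.
Inverse-square distance factor (a/d)² = 1.0416² = 1.084931.
Q̄ = (S₀/π) × 1.084931 × [bracket] = (2844/π) × 1.084931 × 0.058382 = 57.34 W/m².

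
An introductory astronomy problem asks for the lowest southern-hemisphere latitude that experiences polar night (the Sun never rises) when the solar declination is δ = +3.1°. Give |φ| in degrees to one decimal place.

Polar night requires cos H₀ = −tan φ tan δ ≥ 1, i.e. tan φ tan δ ≤ −1.
The boundary is |tan φ| · |tan δ| = 1, so |φ| = 90° − |δ| = 90° − 3.1° = 86.9° in the southern hemisphere.

|φ| = 86.9°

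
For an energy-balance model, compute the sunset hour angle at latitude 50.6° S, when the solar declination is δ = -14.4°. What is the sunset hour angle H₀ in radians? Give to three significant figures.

H₀ = 1.89 rad

cos H₀ = −tan φ · tan δ = −tan(-50.6°) × tan(-14.400°) = -0.3126, so H₀ = 1.8887 rad = 108.21°.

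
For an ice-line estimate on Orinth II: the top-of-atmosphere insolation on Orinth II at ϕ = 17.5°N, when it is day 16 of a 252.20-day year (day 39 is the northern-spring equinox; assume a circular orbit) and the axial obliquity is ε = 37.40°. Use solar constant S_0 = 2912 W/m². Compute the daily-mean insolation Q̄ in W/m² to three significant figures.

Solar longitude: L_s = 360° × (16 − 39)/252.20 = -32.831°, i.e. -32.831° + 360° = 327.169°.
sin δ = sin 37.40° × sin 327.169° = -0.32930, so δ = -19.226°.
cos h₀ = −tan(+17.5°) tan(-19.226°) = 0.1100, h₀ = 1.4606 rad.
Bracket: h₀ sin ϕ sin δ + cos ϕ cos δ sin h₀ = 1.4606×0.30071×-0.32930 + 0.95372×0.94423×0.99394 = -0.144634 + 0.895074 = 0.750440.
Q̄ = (S_0/π) × [bracket] = (2912/π) × 0.750440 = 695.6 W/m².

Q̄ ≈ 696 W/m²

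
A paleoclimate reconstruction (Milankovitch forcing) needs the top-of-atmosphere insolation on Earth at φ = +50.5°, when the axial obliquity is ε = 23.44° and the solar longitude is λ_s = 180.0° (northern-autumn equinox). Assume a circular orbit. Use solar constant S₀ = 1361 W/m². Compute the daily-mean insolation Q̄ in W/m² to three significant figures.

Q̄ ≈ 276 W/m²

Solar declination: sin δ = sin ε · sin λ_s = sin 23.44° × sin 180.0° = 0.00000, so δ = +0.000°.
cos H₀ = −tan(+50.5°) tan(+0.000°) = -0.0000, H₀ = 1.5708 rad.
Bracket: H₀ sin φ sin δ + cos φ cos δ sin H₀ = 1.5708×0.77162×0.00000 + 0.63608×1.00000×1.00000 = 0.000000 + 0.636080 = 0.636080.
Q̄ = (S₀/π) × [bracket] = (1361/π) × 0.636080 = 275.6 W/m².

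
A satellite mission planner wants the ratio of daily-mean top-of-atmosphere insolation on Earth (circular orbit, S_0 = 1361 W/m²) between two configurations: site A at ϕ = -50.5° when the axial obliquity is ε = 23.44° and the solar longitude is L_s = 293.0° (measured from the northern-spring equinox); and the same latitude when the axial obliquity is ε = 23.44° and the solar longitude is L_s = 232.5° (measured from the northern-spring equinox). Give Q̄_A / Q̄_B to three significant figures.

— Configuration A (ϕ=-50.5°):
Solar declination: sin δ = sin ε · sin L_s = sin 23.44° × sin 293.0° = -0.36617, so δ = -21.479°.
cos h₀ = −tan(-50.5°) tan(-21.479°) = -0.4773, h₀ = 2.0684 rad.
Bracket: h₀ sin ϕ sin δ + cos ϕ cos δ sin h₀ = 2.0684×-0.77162×-0.36617 + 0.63608×0.93055×0.87871 = 0.584414 + 0.520112 = 1.104526.
Q̄ = (S_0/π) × [bracket] = (1361/π) × 1.104526 = 478.50 W/m².
— Configuration B (ϕ=-50.5°):
Solar declination: sin δ = sin ε · sin L_s = sin 23.44° × sin 232.5° = -0.31559, so δ = -18.396°.
cos h₀ = −tan(-50.5°) tan(-18.396°) = -0.4035, h₀ = 1.9861 rad.
Bracket: h₀ sin ϕ sin δ + cos ϕ cos δ sin h₀ = 1.9861×-0.77162×-0.31559 + 0.63608×0.94890×0.91500 = 0.483646 + 0.552272 = 1.035918.
Q̄ = (S_0/π) × [bracket] = (1361/π) × 1.035918 = 448.78 W/m².
Ratio Q̄_A / Q̄_B = 478.50 / 448.78 = 1.066.

Q̄_A / Q̄_B ≈ 1.07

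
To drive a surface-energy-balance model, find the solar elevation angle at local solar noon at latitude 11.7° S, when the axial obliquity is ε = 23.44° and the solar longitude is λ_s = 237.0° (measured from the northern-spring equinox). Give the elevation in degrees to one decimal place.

82.2°

Solar declination: sin δ = sin ε · sin λ_s = sin 23.44° × sin 237.0° = -0.33361, so δ = -19.488°.
At local noon the hour angle is zero, so the zenith angle equals |φ − δ| = |-11.7° − (-19.488°)| = 7.788°.
Elevation = 90° − 7.788° = 82.2°.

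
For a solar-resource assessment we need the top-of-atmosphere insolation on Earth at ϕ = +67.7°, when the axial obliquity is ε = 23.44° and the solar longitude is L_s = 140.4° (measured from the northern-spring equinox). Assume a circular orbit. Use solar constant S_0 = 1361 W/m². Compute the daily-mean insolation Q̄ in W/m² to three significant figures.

Solar declination: sin δ = sin ε · sin L_s = sin 23.44° × sin 140.4° = 0.25356, so δ = +14.688°.
cos h₀ = −tan(+67.7°) tan(+14.688°) = -0.6391, h₀ = 2.2642 rad.
Bracket: h₀ sin ϕ sin δ + cos ϕ cos δ sin h₀ = 2.2642×0.92521×0.25356 + 0.37946×0.96732×0.76910 = 0.531173 + 0.282305 = 0.813478.
Q̄ = (S_0/π) × [bracket] = (1361/π) × 0.813478 = 352.4 W/m².

Q̄ ≈ 352 W/m²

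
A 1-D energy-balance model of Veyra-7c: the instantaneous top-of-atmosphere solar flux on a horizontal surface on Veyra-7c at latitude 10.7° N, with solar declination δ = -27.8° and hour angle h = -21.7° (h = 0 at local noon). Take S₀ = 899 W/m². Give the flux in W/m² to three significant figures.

cos θ_z = sin φ sin δ + cos φ cos δ cos h = -0.086592 + 0.807603 = 0.721011.
Flux = S₀ · cos θ_z = 899 × 0.721011 = 648.2 W/m².

648 W/m²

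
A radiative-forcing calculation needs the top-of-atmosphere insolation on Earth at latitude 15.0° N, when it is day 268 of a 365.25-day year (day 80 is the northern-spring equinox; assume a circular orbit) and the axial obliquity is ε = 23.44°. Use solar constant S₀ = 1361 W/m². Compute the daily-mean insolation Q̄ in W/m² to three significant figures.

Q̄ ≈ 412 W/m²

Solar longitude: λ_s = 360° × (268 − 80)/365.25 = 185.298°.
sin δ = sin 23.44° × sin 185.298° = -0.03673, so δ = -2.105°.
cos H₀ = −tan(+15.0°) tan(-2.105°) = 0.0098, H₀ = 1.5609 rad.
Bracket: H₀ sin φ sin δ + cos φ cos δ sin H₀ = 1.5609×0.25882×-0.03673 + 0.96593×0.99933×0.99995 = -0.014839 + 0.965235 = 0.950396.
Q̄ = (S₀/π) × [bracket] = (1361/π) × 0.950396 = 411.7 W/m².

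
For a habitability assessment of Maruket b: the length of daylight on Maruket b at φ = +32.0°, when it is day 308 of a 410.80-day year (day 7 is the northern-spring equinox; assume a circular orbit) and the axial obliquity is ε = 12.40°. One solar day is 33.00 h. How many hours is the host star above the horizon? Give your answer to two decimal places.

Solar longitude: λ_s = 360° × (308 − 7)/410.80 = 263.778°.
sin δ = sin 12.40° × sin 263.778° = -0.21347, so δ = -12.326°.
cos H₀ = −tan φ · tan δ = −tan(+32.0°) × tan(-12.326°) = 0.1365, so H₀ = 1.4338 rad = 82.15°.
Daylight = 2H₀/(2π) × 33.00 h = (1.4338/π) × 33.00 = 15.06 h.

15.06 h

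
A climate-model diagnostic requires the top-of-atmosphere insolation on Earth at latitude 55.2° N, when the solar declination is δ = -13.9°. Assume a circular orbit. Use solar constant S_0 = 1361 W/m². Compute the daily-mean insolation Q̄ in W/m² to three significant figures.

cos h₀ = −tan(+55.2°) tan(-13.900°) = 0.3561, h₀ = 1.2067 rad.
Bracket: h₀ sin ϕ sin δ + cos ϕ cos δ sin h₀ = 1.2067×0.82115×-0.24023 + 0.57071×0.97072×0.93446 = -0.238040 + 0.517690 = 0.279650.
Q̄ = (S_0/π) × [bracket] = (1361/π) × 0.279650 = 121.1 W/m².

Q̄ ≈ 121 W/m²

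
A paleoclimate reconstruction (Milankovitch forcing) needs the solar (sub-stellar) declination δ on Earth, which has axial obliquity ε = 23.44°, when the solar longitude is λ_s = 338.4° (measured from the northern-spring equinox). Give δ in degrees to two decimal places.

δ = -8.42°

sin δ = sin ε · sin λ_s = sin 23.44° × sin 338.4° = -0.146436.
δ = arcsin(-0.146436) = -8.42°.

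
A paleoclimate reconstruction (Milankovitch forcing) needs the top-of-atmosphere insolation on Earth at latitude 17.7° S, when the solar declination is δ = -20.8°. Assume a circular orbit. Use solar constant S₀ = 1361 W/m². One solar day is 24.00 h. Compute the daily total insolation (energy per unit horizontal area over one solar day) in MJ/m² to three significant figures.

39.9 MJ/m²

cos H₀ = −tan(-17.7°) tan(-20.800°) = -0.1212, H₀ = 1.6923 rad.
Bracket: H₀ sin φ sin δ + cos φ cos δ sin H₀ = 1.6923×-0.30403×-0.35511 + 0.95266×0.93483×0.99262 = 0.182708 + 0.884003 = 1.066711.
Q̄ = (S₀/π) × [bracket] = (1361/π) × 1.066711 = 462.12 W/m².
Daily total = Q̄ × 24.00 h × 3600 s/h = 462.12 × 24.00 × 3600 / 10⁶ = 39.93 MJ/m².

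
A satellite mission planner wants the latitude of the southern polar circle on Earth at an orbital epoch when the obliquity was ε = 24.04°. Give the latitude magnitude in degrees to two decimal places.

65.96°

The polar circle is the lowest latitude that experiences at least one full rotation of continuous darkness at the northern-summer solstice; it lies at |φ| = 90° − ε = 90° − 24.04° = 65.96°.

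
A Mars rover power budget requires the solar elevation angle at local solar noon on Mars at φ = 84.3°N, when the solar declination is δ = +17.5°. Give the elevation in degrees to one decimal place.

At local noon the hour angle is zero, so the zenith angle equals |φ − δ| = |+84.3° − (+17.500°)| = 66.800°.
Elevation = 90° − 66.800° = 23.2°.

23.2°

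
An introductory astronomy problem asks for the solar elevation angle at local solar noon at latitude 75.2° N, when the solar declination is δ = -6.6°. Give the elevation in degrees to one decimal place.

At local noon the hour angle is zero, so the zenith angle equals |φ − δ| = |+75.2° − (-6.600°)| = 81.800°.
Elevation = 90° − 81.800° = 8.2°.

8.2°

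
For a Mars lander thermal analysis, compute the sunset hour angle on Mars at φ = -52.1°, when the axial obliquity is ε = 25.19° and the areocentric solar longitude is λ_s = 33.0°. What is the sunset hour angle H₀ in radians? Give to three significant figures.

sin δ = sin 25.19° × sin 33.0° = 0.23181, so δ = +13.404°.
cos H₀ = −tan φ · tan δ = −tan(-52.1°) × tan(+13.404°) = 0.3061, so H₀ = 1.2597 rad = 72.17°.

H₀ = 1.26 rad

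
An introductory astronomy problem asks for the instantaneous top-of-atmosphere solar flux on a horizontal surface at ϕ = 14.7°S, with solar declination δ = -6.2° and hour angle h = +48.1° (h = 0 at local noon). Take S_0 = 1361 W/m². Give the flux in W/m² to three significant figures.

cos θ_z = sin ϕ sin δ + cos ϕ cos δ cos h = 0.027406 + 0.642195 = 0.669601.
Flux = S_0 · cos θ_z = 1361 × 0.669601 = 911.3 W/m².

911 W/m²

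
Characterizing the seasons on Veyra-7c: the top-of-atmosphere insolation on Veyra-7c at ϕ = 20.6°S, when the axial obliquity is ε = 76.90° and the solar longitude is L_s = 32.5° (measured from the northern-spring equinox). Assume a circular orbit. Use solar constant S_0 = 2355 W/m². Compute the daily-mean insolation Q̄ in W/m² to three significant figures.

Q̄ ≈ 397 W/m²

Solar declination: sin δ = sin ε · sin L_s = sin 76.90° × sin 32.5° = 0.52332, so δ = +31.555°.
cos h₀ = −tan(-20.6°) tan(+31.555°) = 0.2308, h₀ = 1.3379 rad.
Bracket: h₀ sin ϕ sin δ + cos ϕ cos δ sin h₀ = 1.3379×-0.35184×0.52332 + 0.93606×0.85214×0.97299 = -0.246341 + 0.776110 = 0.529769.
Q̄ = (S_0/π) × [bracket] = (2355/π) × 0.529769 = 397.1 W/m².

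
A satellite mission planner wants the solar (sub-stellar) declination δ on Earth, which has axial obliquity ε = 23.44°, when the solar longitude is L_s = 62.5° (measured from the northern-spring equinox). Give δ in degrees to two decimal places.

δ = +20.66°

sin δ = sin ε · sin L_s = sin 23.44° × sin 62.5° = 0.352843.
δ = arcsin(0.352843) = +20.66°.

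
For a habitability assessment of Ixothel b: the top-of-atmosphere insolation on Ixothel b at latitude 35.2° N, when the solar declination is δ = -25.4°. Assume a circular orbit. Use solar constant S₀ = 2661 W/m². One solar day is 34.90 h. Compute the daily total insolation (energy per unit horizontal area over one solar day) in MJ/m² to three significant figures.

cos H₀ = −tan(+35.2°) tan(-25.400°) = 0.3350, H₀ = 1.2292 rad.
Bracket: H₀ sin φ sin δ + cos φ cos δ sin H₀ = 1.2292×0.57643×-0.42894 + 0.81714×0.90334×0.94223 = -0.303924 + 0.695512 = 0.391588.
Q̄ = (S₀/π) × [bracket] = (2661/π) × 0.391588 = 331.68 W/m².
Daily total = Q̄ × 34.90 h × 3600 s/h = 331.68 × 34.90 × 3600 / 10⁶ = 41.67 MJ/m².

41.7 MJ/m²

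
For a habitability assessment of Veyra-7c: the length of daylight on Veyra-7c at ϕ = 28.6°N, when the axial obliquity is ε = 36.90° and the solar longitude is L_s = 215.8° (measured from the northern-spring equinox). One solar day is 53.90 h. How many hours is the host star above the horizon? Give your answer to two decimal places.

Solar declination: sin δ = sin ε · sin L_s = sin 36.90° × sin 215.8° = -0.35122, so δ = -20.562°.
cos h₀ = −tan ϕ · tan δ = −tan(+28.6°) × tan(-20.562°) = 0.2045, so h₀ = 1.3648 rad = 78.20°.
Daylight = 2h₀/(2π) × 53.90 h = (1.3648/π) × 53.90 = 23.42 h.

23.42 h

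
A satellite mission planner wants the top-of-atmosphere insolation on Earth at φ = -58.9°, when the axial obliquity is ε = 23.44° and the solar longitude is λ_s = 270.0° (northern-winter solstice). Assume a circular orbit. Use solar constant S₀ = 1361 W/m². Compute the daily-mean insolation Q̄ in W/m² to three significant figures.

Q̄ ≈ 493 W/m²

Solar declination: sin δ = sin ε · sin λ_s = sin 23.44° × sin 270.0° = -0.39779, so δ = -23.440°.
cos H₀ = −tan(-58.9°) tan(-23.440°) = -0.7187, H₀ = 2.3728 rad.
Bracket: H₀ sin φ sin δ + cos φ cos δ sin H₀ = 2.3728×-0.85627×-0.39779 + 0.51653×0.91748×0.69529 = 0.808213 + 0.329502 = 1.137715.
Q̄ = (S₀/π) × [bracket] = (1361/π) × 1.137715 = 492.9 W/m².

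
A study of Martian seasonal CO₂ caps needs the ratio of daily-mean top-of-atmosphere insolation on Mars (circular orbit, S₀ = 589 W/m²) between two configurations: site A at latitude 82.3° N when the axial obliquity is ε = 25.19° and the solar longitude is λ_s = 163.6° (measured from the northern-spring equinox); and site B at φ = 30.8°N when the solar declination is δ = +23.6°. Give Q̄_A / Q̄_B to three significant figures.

— Configuration A (φ=+82.3°):
Solar declination: sin δ = sin ε · sin λ_s = sin 25.19° × sin 163.6° = 0.12017, so δ = +6.902°.
cos H₀ = −tan(+82.3°) tan(+6.902°) = -0.8953, H₀ = 2.6799 rad.
Bracket: H₀ sin φ sin δ + cos φ cos δ sin H₀ = 2.6799×0.99098×0.12017 + 0.13399×0.99275×0.44549 = 0.319139 + 0.059258 = 0.378397.
Q̄ = (S₀/π) × [bracket] = (589/π) × 0.378397 = 70.944 W/m².
— Configuration B (φ=+30.8°):
cos H₀ = −tan(+30.8°) tan(+23.600°) = -0.2604, H₀ = 1.8343 rad.
Bracket: H₀ sin φ sin δ + cos φ cos δ sin H₀ = 1.8343×0.51204×0.40035 + 0.85896×0.91636×0.96549 = 0.376023 + 0.759953 = 1.135976.
Q̄ = (S₀/π) × [bracket] = (589/π) × 1.135976 = 212.98 W/m².
Ratio Q̄_A / Q̄_B = 70.944 / 212.98 = 0.3331.

Q̄_A / Q̄_B ≈ 0.333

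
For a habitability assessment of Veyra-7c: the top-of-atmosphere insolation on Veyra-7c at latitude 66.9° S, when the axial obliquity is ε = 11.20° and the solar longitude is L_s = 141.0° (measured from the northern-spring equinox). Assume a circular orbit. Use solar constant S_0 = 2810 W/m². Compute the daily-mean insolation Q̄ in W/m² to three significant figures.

Solar declination: sin δ = sin ε · sin L_s = sin 11.20° × sin 141.0° = 0.12224, so δ = +7.021°.
cos h₀ = −tan(-66.9°) tan(+7.021°) = 0.2887, h₀ = 1.2779 rad.
Bracket: h₀ sin ϕ sin δ + cos ϕ cos δ sin h₀ = 1.2779×-0.91982×0.12224 + 0.39234×0.99250×0.95741 = -0.143686 + 0.372813 = 0.229127.
Q̄ = (S_0/π) × [bracket] = (2810/π) × 0.229127 = 204.9 W/m².

Q̄ ≈ 205 W/m²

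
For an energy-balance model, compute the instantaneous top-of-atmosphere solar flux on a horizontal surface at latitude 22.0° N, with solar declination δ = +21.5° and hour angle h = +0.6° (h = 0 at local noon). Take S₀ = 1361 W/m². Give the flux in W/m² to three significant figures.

1.36e+03 W/m²

cos θ_z = sin φ sin δ + cos φ cos δ cos h = 0.137294 + 0.862621 = 0.999915.
Flux = S₀ · cos θ_z = 1361 × 0.999915 = 1361 W/m².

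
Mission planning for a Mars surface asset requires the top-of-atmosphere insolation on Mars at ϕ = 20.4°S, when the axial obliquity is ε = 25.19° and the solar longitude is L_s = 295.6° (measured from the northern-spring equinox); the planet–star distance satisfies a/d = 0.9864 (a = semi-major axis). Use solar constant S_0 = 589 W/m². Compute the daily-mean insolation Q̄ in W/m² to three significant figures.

Solar declination: sin δ = sin ε · sin L_s = sin 25.19° × sin 295.6° = -0.38384, so δ = -22.572°.
cos h₀ = −tan(-20.4°) tan(-22.572°) = -0.1546, h₀ = 1.7260 rad.
Bracket: h₀ sin ϕ sin δ + cos ϕ cos δ sin h₀ = 1.7260×-0.34857×-0.38384 + 0.93728×0.92340×0.98798 = 0.230930 + 0.855081 = 1.086011.
Inverse-square distance factor (a/d)² = 0.9864² = 0.972985.
Q̄ = (S_0/π) × 0.972985 × [bracket] = (589/π) × 0.972985 × 1.086011 = 198.1 W/m².

Q̄ ≈ 198 W/m²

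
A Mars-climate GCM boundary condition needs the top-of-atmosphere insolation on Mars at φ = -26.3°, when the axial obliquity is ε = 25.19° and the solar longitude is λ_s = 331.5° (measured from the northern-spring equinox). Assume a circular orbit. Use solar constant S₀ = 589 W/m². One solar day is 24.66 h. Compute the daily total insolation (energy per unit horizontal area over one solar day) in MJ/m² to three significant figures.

Solar declination: sin δ = sin ε · sin λ_s = sin 25.19° × sin 331.5° = -0.20309, so δ = -11.718°.
cos H₀ = −tan(-26.3°) tan(-11.718°) = -0.1025, H₀ = 1.6735 rad.
Bracket: H₀ sin φ sin δ + cos φ cos δ sin H₀ = 1.6735×-0.44307×-0.20309 + 0.89649×0.97916×0.99473 = 0.150587 + 0.873181 = 1.023768.
Q̄ = (S₀/π) × [bracket] = (589/π) × 1.023768 = 191.94 W/m².
Daily total = Q̄ × 24.66 h × 3600 s/h = 191.94 × 24.66 × 3600 / 10⁶ = 17.04 MJ/m².

17.0 MJ/m²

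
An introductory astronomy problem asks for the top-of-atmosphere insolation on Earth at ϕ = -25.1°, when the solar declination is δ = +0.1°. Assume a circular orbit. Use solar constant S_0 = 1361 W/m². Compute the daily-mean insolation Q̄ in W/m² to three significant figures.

Q̄ ≈ 392 W/m²

cos h₀ = −tan(-25.1°) tan(+0.100°) = 0.0008, h₀ = 1.5700 rad.
Bracket: h₀ sin ϕ sin δ + cos ϕ cos δ sin h₀ = 1.5700×-0.42420×0.00175 + 0.90557×1.00000×1.00000 = -0.001165 + 0.905570 = 0.904405.
Q̄ = (S_0/π) × [bracket] = (1361/π) × 0.904405 = 391.8 W/m².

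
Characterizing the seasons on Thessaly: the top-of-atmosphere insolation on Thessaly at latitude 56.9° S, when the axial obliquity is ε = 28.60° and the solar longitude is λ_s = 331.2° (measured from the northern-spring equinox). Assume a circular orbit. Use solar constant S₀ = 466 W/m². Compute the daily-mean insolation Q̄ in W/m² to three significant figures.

Solar declination: sin δ = sin ε · sin λ_s = sin 28.60° × sin 331.2° = -0.23061, so δ = -13.333°.
cos H₀ = −tan(-56.9°) tan(-13.333°) = -0.3636, H₀ = 1.9429 rad.
Bracket: H₀ sin φ sin δ + cos φ cos δ sin H₀ = 1.9429×-0.83772×-0.23061 + 0.54610×0.97305×0.93157 = 0.375342 + 0.495020 = 0.870362.
Q̄ = (S₀/π) × [bracket] = (466/π) × 0.870362 = 129.1 W/m².

Q̄ ≈ 129 W/m²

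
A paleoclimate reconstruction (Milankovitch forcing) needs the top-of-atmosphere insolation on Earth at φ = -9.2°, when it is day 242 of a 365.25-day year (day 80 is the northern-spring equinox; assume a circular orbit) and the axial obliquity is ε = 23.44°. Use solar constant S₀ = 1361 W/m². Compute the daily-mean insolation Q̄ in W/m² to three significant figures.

Q̄ ≈ 409 W/m²

Solar longitude: λ_s = 360° × (242 − 80)/365.25 = 159.671°.
sin δ = sin 23.44° × sin 159.671° = 0.13819, so δ = +7.943°.
cos H₀ = −tan(-9.2°) tan(+7.943°) = 0.0226, H₀ = 1.5482 rad.
Bracket: H₀ sin φ sin δ + cos φ cos δ sin H₀ = 1.5482×-0.15988×0.13819 + 0.98714×0.99041×0.99974 = -0.034206 + 0.977419 = 0.943213.
Q̄ = (S₀/π) × [bracket] = (1361/π) × 0.943213 = 408.6 W/m².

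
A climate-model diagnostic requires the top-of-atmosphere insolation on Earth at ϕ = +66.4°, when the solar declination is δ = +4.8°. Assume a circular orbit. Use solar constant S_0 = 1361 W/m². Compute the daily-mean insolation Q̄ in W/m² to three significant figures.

cos h₀ = −tan(+66.4°) tan(+4.800°) = -0.1922, h₀ = 1.7642 rad.
Bracket: h₀ sin ϕ sin δ + cos ϕ cos δ sin h₀ = 1.7642×0.91636×0.08368 + 0.40035×0.99649×0.98135 = 0.135281 + 0.391504 = 0.526785.
Q̄ = (S_0/π) × [bracket] = (1361/π) × 0.526785 = 228.2 W/m².

Q̄ ≈ 228 W/m²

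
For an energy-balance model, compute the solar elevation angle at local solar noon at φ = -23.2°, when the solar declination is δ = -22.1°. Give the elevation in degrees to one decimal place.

88.9°

At local noon the hour angle is zero, so the zenith angle equals |φ − δ| = |-23.2° − (-22.100°)| = 1.100°.
Elevation = 90° − 1.100° = 88.9°.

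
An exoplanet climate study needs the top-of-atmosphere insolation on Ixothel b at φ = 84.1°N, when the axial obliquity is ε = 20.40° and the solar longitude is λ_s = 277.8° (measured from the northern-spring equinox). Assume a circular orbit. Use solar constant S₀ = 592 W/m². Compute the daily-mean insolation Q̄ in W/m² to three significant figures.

Q̄ ≈ 0.00 W/m²

Solar declination: sin δ = sin ε · sin λ_s = sin 20.40° × sin 277.8° = -0.34535, so δ = -20.203°.
cos H₀ = −tan(+84.1°) tan(-20.203°) = 3.5609 ≥ 1 ⇒ polar night, H₀ = 0 and Q̄ = 0.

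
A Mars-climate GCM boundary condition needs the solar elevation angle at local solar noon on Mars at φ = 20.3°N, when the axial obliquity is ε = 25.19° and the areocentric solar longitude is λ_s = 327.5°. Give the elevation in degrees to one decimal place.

56.5°

sin δ = sin 25.19° × sin 327.5° = -0.22869, so δ = -13.220°.
At local noon the hour angle is zero, so the zenith angle equals |φ − δ| = |+20.3° − (-13.220°)| = 33.520°.
Elevation = 90° − 33.520° = 56.5°.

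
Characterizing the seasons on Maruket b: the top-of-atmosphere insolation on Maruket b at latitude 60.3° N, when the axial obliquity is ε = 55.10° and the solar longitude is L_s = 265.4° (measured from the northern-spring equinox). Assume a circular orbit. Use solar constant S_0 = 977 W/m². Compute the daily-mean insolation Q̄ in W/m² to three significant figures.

Q̄ ≈ 0.00 W/m²

Solar declination: sin δ = sin ε · sin L_s = sin 55.10° × sin 265.4° = -0.81751, so δ = -54.836°.
cos h₀ = −tan(+60.3°) tan(-54.836°) = 2.4886 ≥ 1 ⇒ polar night, h₀ = 0 and Q̄ = 0.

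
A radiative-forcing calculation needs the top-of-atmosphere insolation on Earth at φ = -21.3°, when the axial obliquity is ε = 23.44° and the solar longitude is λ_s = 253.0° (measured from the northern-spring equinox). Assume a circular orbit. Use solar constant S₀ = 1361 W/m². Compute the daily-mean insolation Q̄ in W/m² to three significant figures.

Q̄ ≈ 472 W/m²

Solar declination: sin δ = sin ε · sin λ_s = sin 23.44° × sin 253.0° = -0.38041, so δ = -22.359°.
cos H₀ = −tan(-21.3°) tan(-22.359°) = -0.1604, H₀ = 1.7319 rad.
Bracket: H₀ sin φ sin δ + cos φ cos δ sin H₀ = 1.7319×-0.36325×-0.38041 + 0.93169×0.92482×0.98706 = 0.239321 + 0.850496 = 1.089817.
Q̄ = (S₀/π) × [bracket] = (1361/π) × 1.089817 = 472.1 W/m².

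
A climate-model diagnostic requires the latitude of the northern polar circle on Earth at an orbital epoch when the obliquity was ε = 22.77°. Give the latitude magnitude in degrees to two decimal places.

The polar circle is the lowest latitude that experiences at least one full rotation of continuous daylight at the northern-summer solstice; it lies at |φ| = 90° − ε = 90° − 22.77° = 67.23°.

67.23°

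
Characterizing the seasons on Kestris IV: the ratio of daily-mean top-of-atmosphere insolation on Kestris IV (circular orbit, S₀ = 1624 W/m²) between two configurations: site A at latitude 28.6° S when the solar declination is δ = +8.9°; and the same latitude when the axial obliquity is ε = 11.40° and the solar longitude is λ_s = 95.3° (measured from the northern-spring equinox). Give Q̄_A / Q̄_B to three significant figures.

— Configuration A (φ=-28.6°):
cos H₀ = −tan(-28.6°) tan(+8.900°) = 0.0854, H₀ = 1.4853 rad.
Bracket: H₀ sin φ sin δ + cos φ cos δ sin H₀ = 1.4853×-0.47869×0.15471 + 0.87798×0.98796×0.99635 = -0.109999 + 0.864243 = 0.754244.
Q̄ = (S₀/π) × [bracket] = (1624/π) × 0.754244 = 389.90 W/m².
— Configuration B (φ=-28.6°):
Solar declination: sin δ = sin ε · sin λ_s = sin 11.40° × sin 95.3° = 0.19681, so δ = +11.351°.
cos H₀ = −tan(-28.6°) tan(+11.351°) = 0.1094, H₀ = 1.4611 rad.
Bracket: H₀ sin φ sin δ + cos φ cos δ sin H₀ = 1.4611×-0.47869×0.19681 + 0.87798×0.98044×0.99399 = -0.137652 + 0.855633 = 0.717981.
Q̄ = (S₀/π) × [bracket] = (1624/π) × 0.717981 = 371.15 W/m².
Ratio Q̄_A / Q̄_B = 389.90 / 371.15 = 1.051.

Q̄_A / Q̄_B ≈ 1.05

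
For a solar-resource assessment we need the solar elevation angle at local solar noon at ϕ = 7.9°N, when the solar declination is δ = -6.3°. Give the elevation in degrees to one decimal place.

At local noon the hour angle is zero, so the zenith angle equals |ϕ − δ| = |+7.9° − (-6.300°)| = 14.200°.
Elevation = 90° − 14.200° = 75.8°.

75.8°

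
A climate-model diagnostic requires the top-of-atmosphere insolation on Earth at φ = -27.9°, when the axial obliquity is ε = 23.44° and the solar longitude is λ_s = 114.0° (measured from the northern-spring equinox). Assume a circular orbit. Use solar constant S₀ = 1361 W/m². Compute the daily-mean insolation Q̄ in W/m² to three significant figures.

Solar declination: sin δ = sin ε · sin λ_s = sin 23.44° × sin 114.0° = 0.36340, so δ = +21.309°.
cos H₀ = −tan(-27.9°) tan(+21.309°) = 0.2065, H₀ = 1.3628 rad.
Bracket: H₀ sin φ sin δ + cos φ cos δ sin H₀ = 1.3628×-0.46793×0.36340 + 0.88377×0.93163×0.97844 = -0.231738 + 0.805595 = 0.573857.
Q̄ = (S₀/π) × [bracket] = (1361/π) × 0.573857 = 248.6 W/m².

Q̄ ≈ 249 W/m²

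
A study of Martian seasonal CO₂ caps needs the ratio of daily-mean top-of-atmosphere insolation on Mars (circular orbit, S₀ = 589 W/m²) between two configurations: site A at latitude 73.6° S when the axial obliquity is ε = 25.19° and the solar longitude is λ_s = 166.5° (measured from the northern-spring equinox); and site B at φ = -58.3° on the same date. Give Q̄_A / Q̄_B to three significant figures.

Q̄_A / Q̄_B ≈ 0.372

— Configuration A (φ=-73.6°):
Solar declination: sin δ = sin ε · sin λ_s = sin 25.19° × sin 166.5° = 0.09936, so δ = +5.702°.
cos H₀ = −tan(-73.6°) tan(+5.702°) = 0.3393, H₀ = 1.2247 rad.
Bracket: H₀ sin φ sin δ + cos φ cos δ sin H₀ = 1.2247×-0.95931×0.09936 + 0.28234×0.99505×0.94069 = -0.116735 + 0.264280 = 0.147545.
Q̄ = (S₀/π) × [bracket] = (589/π) × 0.147545 = 27.662 W/m².
— Configuration B (φ=-58.3°):
cos H₀ = −tan(-58.3°) tan(+5.702°) = 0.1617, H₀ = 1.4084 rad.
Bracket: H₀ sin φ sin δ + cos φ cos δ sin H₀ = 1.4084×-0.85081×0.09936 + 0.52547×0.99505×0.98684 = -0.119061 + 0.515988 = 0.396927.
Q̄ = (S₀/π) × [bracket] = (589/π) × 0.396927 = 74.418 W/m².
Ratio Q̄_A / Q̄_B = 27.662 / 74.418 = 0.3717.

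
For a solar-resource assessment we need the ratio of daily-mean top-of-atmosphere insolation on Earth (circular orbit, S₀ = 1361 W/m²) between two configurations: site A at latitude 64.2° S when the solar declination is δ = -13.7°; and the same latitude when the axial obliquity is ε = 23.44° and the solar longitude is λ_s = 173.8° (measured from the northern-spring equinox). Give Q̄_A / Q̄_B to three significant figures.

Q̄_A / Q̄_B ≈ 2.16

— Configuration A (φ=-64.2°):
cos H₀ = −tan(-64.2°) tan(-13.700°) = -0.5043, H₀ = 2.0993 rad.
Bracket: H₀ sin φ sin δ + cos φ cos δ sin H₀ = 2.0993×-0.90032×-0.23684 + 0.43523×0.97155×0.86355 = 0.447637 + 0.365150 = 0.812787.
Q̄ = (S₀/π) × [bracket] = (1361/π) × 0.812787 = 352.12 W/m².
— Configuration B (φ=-64.2°):
Solar declination: sin δ = sin ε · sin λ_s = sin 23.44° × sin 173.8° = 0.04296, so δ = +2.462°.
cos H₀ = −tan(-64.2°) tan(+2.462°) = 0.0890, H₀ = 1.4817 rad.
Bracket: H₀ sin φ sin δ + cos φ cos δ sin H₀ = 1.4817×-0.90032×0.04296 + 0.43523×0.99908×0.99604 = -0.057309 + 0.433108 = 0.375799.
Q̄ = (S₀/π) × [bracket] = (1361/π) × 0.375799 = 162.80 W/m².
Ratio Q̄_A / Q̄_B = 352.12 / 162.80 = 2.163.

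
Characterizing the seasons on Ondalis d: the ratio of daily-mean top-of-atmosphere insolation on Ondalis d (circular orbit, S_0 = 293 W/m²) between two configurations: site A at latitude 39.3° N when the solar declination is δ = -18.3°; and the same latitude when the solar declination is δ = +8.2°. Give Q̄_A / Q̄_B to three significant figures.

Q̄_A / Q̄_B ≈ 0.492

— Configuration A (ϕ=+39.3°):
cos h₀ = −tan(+39.3°) tan(-18.300°) = 0.2707, h₀ = 1.2967 rad.
Bracket: h₀ sin ϕ sin δ + cos ϕ cos δ sin h₀ = 1.2967×0.63338×-0.31399 + 0.77384×0.94943×0.96267 = -0.257881 + 0.707280 = 0.449399.
Q̄ = (S_0/π) × [bracket] = (293/π) × 0.449399 = 41.913 W/m².
— Configuration B (ϕ=+39.3°):
cos h₀ = −tan(+39.3°) tan(+8.200°) = -0.1179, h₀ = 1.6890 rad.
Bracket: h₀ sin ϕ sin δ + cos ϕ cos δ sin h₀ = 1.6890×0.63338×0.14263 + 0.77384×0.98978×0.99302 = 0.152583 + 0.760585 = 0.913168.
Q̄ = (S_0/π) × [bracket] = (293/π) × 0.913168 = 85.166 W/m².
Ratio Q̄_A / Q̄_B = 41.913 / 85.166 = 0.4921.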